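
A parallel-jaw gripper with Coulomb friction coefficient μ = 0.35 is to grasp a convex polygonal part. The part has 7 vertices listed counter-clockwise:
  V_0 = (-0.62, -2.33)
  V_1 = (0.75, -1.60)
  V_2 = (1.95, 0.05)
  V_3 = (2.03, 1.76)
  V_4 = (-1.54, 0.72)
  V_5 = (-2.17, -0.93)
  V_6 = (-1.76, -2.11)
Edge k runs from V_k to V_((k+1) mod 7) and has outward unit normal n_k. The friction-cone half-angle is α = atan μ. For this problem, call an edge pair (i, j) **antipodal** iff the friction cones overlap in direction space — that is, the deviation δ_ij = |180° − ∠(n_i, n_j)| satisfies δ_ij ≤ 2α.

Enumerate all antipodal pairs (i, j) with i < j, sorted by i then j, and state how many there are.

count = 6; pairs: (0,3), (1,3), (1,4), (2,4), (2,5), (3,6)

α = atan 0.35 = 19.29°;  2α = 38.58°
n_0 = (+0.4703, -0.8825)
n_1 = (+0.8087, -0.5882)
n_2 = (+0.9989, -0.0467)
n_3 = (-0.2797, +0.9601)
n_4 = (-0.9342, +0.3567)
n_5 = (-0.9446, -0.3282)
n_6 = (-0.1895, -0.9819)
  (0,1): δ = 154.08°  ·
  (0,2): δ = 120.73°  ·
  (0,3): δ = 11.81°  ✓
  (0,4): δ = 41.05°  ·
  (0,5): δ = 81.11°  ·
  (0,6): δ = 141.03°  ·
  (1,2): δ = 146.65°  ·
  (1,3): δ = 37.73°  ✓
  (1,4): δ = 15.13°  ✓
  (1,5): δ = 55.19°  ·
  (1,6): δ = 115.10°  ·
  (2,3): δ = 71.08°  ·
  (2,4): δ = 18.22°  ✓
  (2,5): δ = 21.84°  ✓
  (2,6): δ = 81.76°  ·
  (3,4): δ = 127.14°  ·
  (3,5): δ = 87.08°  ·
  (3,6): δ = 27.16°  ✓
  (4,5): δ = 139.94°  ·
  (4,6): δ = 80.03°  ·
  (5,6): δ = 120.08°  ·
antipodal pairs: 6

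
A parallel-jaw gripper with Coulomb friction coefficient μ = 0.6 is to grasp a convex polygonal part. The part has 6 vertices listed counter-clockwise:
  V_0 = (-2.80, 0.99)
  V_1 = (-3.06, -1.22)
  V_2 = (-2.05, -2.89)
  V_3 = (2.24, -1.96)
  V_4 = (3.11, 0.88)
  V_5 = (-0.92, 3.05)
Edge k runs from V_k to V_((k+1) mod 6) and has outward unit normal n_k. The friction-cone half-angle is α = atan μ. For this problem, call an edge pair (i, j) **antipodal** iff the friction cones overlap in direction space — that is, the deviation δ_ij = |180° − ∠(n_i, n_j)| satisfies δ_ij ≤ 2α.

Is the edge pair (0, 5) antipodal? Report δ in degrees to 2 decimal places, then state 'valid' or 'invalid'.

α = atan 0.6 = 30.96°;  2α = 61.93°
edge 0: e_0 = (-0.26, -2.21);  n_0 = (-0.9932, +0.1168)
edge 5: e_5 = (-1.88, -2.06);  n_5 = (-0.7386, +0.6741)
∠(n_0, n_5) = 35.67°
δ = |180° − 35.67°| = 144.33°
144.33° > 2α = 61.93°  →  invalid

δ = 144.33°, invalid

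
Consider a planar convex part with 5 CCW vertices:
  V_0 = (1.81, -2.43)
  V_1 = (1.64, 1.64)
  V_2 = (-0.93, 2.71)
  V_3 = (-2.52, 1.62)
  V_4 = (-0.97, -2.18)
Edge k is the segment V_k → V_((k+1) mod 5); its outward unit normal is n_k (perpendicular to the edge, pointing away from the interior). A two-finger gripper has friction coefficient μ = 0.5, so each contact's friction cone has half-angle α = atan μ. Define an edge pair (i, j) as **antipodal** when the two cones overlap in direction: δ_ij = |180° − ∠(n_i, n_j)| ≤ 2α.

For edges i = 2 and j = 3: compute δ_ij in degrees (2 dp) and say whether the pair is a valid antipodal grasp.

α = atan 0.5 = 26.57°;  2α = 53.13°
edge 2: e_2 = (-1.59, -1.09);  n_2 = (-0.5654, +0.8248)
edge 3: e_3 = (+1.55, -3.80);  n_3 = (-0.9259, -0.3777)
∠(n_2, n_3) = 77.76°
δ = |180° − 77.76°| = 102.24°
102.24° > 2α = 53.13°  →  invalid

δ = 102.24°, invalid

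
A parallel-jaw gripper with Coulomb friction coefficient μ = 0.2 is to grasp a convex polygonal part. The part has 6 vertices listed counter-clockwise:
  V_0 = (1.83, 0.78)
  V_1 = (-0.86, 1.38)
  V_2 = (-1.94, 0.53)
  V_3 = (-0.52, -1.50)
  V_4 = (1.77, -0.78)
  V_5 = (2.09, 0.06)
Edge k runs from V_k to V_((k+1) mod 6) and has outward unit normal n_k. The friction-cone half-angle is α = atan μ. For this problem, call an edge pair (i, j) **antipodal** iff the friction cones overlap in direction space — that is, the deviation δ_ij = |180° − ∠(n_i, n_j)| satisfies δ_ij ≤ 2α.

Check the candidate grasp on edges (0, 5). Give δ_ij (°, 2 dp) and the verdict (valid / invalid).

α = atan 0.2 = 11.31°;  2α = 22.62°
edge 0: e_0 = (-2.69, +0.60);  n_0 = (+0.2177, +0.9760)
edge 5: e_5 = (-0.26, +0.72);  n_5 = (+0.9406, +0.3396)
∠(n_0, n_5) = 57.57°
δ = |180° − 57.57°| = 122.43°
122.43° > 2α = 22.62°  →  invalid

δ = 122.43°, invalid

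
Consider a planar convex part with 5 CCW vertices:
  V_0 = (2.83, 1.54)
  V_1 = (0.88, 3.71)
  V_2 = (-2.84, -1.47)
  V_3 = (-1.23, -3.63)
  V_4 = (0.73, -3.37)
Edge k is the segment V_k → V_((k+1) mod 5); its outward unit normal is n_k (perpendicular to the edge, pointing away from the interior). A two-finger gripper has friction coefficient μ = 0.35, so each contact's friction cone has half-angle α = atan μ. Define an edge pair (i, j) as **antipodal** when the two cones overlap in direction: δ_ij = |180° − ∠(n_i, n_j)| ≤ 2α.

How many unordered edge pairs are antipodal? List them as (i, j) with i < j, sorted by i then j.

α = atan 0.35 = 19.29°;  2α = 38.58°
n_0 = (+0.7438, +0.6684)
n_1 = (-0.8122, +0.5833)
n_2 = (-0.8018, -0.5976)
n_3 = (+0.1315, -0.9913)
n_4 = (+0.9194, -0.3932)
  (0,1): δ = 77.63°  ·
  (0,2): δ = 5.24°  ✓
  (0,3): δ = 55.61°  ·
  (0,4): δ = 114.90°  ·
  (1,2): δ = 107.62°  ·
  (1,3): δ = 46.76°  ·
  (1,4): δ = 12.53°  ✓
  (2,3): δ = 119.14°  ·
  (2,4): δ = 59.86°  ·
  (3,4): δ = 120.71°  ·
antipodal pairs: 2

count = 2; pairs: (0,2), (1,4)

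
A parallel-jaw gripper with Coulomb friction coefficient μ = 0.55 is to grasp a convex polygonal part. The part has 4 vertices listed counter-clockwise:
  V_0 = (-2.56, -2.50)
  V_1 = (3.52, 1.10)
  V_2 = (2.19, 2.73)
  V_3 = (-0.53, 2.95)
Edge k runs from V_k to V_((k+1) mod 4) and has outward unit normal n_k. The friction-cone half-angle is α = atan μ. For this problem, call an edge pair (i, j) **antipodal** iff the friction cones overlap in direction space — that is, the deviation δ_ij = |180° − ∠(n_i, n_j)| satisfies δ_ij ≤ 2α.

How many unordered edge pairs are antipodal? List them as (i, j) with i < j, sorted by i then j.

count = 2; pairs: (0,2), (0,3)

α = atan 0.55 = 28.81°;  2α = 57.62°
n_0 = (+0.5095, -0.8605)
n_1 = (+0.7748, +0.6322)
n_2 = (+0.0806, +0.9967)
n_3 = (-0.9371, +0.3490)
  (0,1): δ = 81.42°  ·
  (0,2): δ = 35.25°  ✓
  (0,3): δ = 38.94°  ✓
  (1,2): δ = 133.84°  ·
  (1,3): δ = 59.64°  ·
  (2,3): δ = 105.81°  ·
antipodal pairs: 2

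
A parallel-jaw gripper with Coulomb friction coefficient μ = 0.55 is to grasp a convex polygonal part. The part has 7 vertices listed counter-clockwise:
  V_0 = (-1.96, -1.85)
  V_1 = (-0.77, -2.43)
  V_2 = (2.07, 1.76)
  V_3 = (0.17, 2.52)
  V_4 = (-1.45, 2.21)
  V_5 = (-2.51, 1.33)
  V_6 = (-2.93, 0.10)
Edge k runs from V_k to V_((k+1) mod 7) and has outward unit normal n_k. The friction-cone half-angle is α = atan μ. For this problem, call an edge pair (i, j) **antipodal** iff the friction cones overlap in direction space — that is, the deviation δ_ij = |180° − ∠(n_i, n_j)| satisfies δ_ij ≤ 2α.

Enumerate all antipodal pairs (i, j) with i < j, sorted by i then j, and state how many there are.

α = atan 0.55 = 28.81°;  2α = 57.62°
n_0 = (-0.4381, -0.8989)
n_1 = (+0.8278, -0.5611)
n_2 = (+0.3714, +0.9285)
n_3 = (-0.1879, +0.9822)
n_4 = (-0.6388, +0.7694)
n_5 = (-0.9463, +0.3231)
n_6 = (-0.8953, -0.4454)
  (0,1): δ = 98.15°  ·
  (0,2): δ = 4.18°  ✓
  (0,3): δ = 36.82°  ✓
  (0,4): δ = 65.68°  ·
  (0,5): δ = 97.13°  ·
  (0,6): δ = 142.43°  ·
  (1,2): δ = 77.67°  ·
  (1,3): δ = 45.04°  ✓
  (1,4): δ = 16.17°  ✓
  (1,5): δ = 15.28°  ✓
  (1,6): δ = 60.58°  ·
  (2,3): δ = 147.37°  ·
  (2,4): δ = 118.50°  ·
  (2,5): δ = 87.05°  ·
  (2,6): δ = 41.75°  ✓
  (3,4): δ = 151.13°  ·
  (3,5): δ = 119.69°  ·
  (3,6): δ = 74.39°  ·
  (4,5): δ = 148.55°  ·
  (4,6): δ = 103.25°  ·
  (5,6): δ = 134.70°  ·
antipodal pairs: 6

count = 6; pairs: (0,2), (0,3), (1,3), (1,4), (1,5), (2,6)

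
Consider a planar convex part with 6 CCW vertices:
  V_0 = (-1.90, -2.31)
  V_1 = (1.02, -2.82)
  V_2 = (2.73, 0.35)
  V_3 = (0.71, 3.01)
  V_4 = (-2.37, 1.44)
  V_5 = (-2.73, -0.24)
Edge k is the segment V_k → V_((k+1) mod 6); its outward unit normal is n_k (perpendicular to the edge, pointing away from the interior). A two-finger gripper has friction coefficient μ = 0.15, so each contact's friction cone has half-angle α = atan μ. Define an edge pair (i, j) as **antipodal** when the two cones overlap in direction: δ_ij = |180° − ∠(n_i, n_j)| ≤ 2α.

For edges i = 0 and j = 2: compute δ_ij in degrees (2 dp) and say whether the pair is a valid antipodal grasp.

α = atan 0.15 = 8.53°;  2α = 17.06°
edge 0: e_0 = (+2.92, -0.51);  n_0 = (-0.1721, -0.9851)
edge 2: e_2 = (-2.02, +2.66);  n_2 = (+0.7964, +0.6048)
∠(n_0, n_2) = 137.12°
δ = |180° − 137.12°| = 42.88°
42.88° > 2α = 17.06°  →  invalid

δ = 42.88°, invalid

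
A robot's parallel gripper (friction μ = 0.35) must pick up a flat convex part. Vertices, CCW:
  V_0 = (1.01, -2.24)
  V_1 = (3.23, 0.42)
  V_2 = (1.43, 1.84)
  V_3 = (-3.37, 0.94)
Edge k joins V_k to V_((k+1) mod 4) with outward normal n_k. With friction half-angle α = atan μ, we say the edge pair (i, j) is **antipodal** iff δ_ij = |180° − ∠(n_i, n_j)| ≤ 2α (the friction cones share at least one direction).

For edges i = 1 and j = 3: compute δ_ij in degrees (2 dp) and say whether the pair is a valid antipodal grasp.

δ = 2.29°, valid

α = atan 0.35 = 19.29°;  2α = 38.58°
edge 1: e_1 = (-1.80, +1.42);  n_1 = (+0.6194, +0.7851)
edge 3: e_3 = (+4.38, -3.18);  n_3 = (-0.5875, -0.8092)
∠(n_1, n_3) = 177.71°
δ = |180° − 177.71°| = 2.29°
2.29° ≤ 2α = 38.58°  →  valid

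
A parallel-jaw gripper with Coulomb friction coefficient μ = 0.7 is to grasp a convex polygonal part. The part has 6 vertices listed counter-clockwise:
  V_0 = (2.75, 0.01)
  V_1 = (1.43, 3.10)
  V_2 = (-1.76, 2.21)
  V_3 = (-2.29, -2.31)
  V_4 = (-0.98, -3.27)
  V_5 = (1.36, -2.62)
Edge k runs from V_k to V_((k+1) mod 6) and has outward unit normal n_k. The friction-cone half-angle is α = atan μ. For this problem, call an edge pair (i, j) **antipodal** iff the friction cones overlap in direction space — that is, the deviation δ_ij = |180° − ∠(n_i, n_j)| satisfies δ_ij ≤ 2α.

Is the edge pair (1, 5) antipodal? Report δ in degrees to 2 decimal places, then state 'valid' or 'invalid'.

δ = 46.55°, valid

α = atan 0.7 = 34.99°;  2α = 69.98°
edge 1: e_1 = (-3.19, -0.89);  n_1 = (-0.2687, +0.9632)
edge 5: e_5 = (+1.39, +2.63);  n_5 = (+0.8841, -0.4673)
∠(n_1, n_5) = 133.45°
δ = |180° − 133.45°| = 46.55°
46.55° ≤ 2α = 69.98°  →  valid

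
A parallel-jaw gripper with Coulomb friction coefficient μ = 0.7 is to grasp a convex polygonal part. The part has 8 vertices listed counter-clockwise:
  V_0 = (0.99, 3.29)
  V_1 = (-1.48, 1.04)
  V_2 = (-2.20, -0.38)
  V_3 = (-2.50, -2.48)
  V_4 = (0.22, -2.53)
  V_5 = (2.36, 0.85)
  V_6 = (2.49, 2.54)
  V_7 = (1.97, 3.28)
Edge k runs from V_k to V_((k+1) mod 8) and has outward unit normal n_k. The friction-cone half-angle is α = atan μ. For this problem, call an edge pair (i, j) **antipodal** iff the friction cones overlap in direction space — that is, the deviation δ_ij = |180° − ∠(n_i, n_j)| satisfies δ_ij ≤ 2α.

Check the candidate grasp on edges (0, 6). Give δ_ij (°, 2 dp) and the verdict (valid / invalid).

δ = 82.76°, invalid

α = atan 0.7 = 34.99°;  2α = 69.98°
edge 0: e_0 = (-2.47, -2.25);  n_0 = (-0.6734, +0.7393)
edge 6: e_6 = (-0.52, +0.74);  n_6 = (+0.8182, +0.5749)
∠(n_0, n_6) = 97.24°
δ = |180° − 97.24°| = 82.76°
82.76° > 2α = 69.98°  →  invalid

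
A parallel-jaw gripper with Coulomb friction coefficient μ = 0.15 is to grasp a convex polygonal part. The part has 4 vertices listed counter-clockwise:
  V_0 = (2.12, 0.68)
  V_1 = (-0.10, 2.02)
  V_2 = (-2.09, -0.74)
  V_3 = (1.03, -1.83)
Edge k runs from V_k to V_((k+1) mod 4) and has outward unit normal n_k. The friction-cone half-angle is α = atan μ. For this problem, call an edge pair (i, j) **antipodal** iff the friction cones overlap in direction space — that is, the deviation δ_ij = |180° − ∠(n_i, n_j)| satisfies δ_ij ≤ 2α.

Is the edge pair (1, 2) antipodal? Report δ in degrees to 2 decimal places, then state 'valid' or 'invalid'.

δ = 73.47°, invalid

α = atan 0.15 = 8.53°;  2α = 17.06°
edge 1: e_1 = (-1.99, -2.76);  n_1 = (-0.8111, +0.5848)
edge 2: e_2 = (+3.12, -1.09);  n_2 = (-0.3298, -0.9440)
∠(n_1, n_2) = 106.53°
δ = |180° − 106.53°| = 73.47°
73.47° > 2α = 17.06°  →  invalid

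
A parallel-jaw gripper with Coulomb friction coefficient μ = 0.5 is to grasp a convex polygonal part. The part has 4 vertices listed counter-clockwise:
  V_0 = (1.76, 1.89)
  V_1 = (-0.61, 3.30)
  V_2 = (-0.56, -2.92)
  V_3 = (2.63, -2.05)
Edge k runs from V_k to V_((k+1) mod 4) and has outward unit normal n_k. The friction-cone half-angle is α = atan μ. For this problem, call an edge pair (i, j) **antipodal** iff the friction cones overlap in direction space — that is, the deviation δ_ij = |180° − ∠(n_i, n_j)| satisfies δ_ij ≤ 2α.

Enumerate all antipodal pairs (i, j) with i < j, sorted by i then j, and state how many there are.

α = atan 0.5 = 26.57°;  2α = 53.13°
n_0 = (+0.5113, +0.8594)
n_1 = (-1.0000, -0.0080)
n_2 = (+0.2631, -0.9648)
n_3 = (+0.9765, +0.2156)
  (0,1): δ = 58.79°  ·
  (0,2): δ = 46.01°  ✓
  (0,3): δ = 133.20°  ·
  (1,2): δ = 75.21°  ·
  (1,3): δ = 11.99°  ✓
  (2,3): δ = 92.80°  ·
antipodal pairs: 2

count = 2; pairs: (0,2), (1,3)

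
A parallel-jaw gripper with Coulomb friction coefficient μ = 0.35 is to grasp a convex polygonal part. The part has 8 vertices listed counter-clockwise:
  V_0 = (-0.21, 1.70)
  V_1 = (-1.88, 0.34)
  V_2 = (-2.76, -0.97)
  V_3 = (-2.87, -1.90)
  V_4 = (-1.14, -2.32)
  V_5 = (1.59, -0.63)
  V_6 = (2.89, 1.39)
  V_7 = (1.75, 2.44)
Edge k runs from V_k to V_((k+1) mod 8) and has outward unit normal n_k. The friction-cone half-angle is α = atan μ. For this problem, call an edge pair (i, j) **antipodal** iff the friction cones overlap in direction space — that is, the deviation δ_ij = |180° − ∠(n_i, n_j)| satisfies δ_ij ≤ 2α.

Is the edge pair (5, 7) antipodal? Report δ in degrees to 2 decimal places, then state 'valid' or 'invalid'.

δ = 36.55°, valid

α = atan 0.35 = 19.29°;  2α = 38.58°
edge 5: e_5 = (+1.30, +2.02);  n_5 = (+0.8409, -0.5412)
edge 7: e_7 = (-1.96, -0.74);  n_7 = (-0.3532, +0.9355)
∠(n_5, n_7) = 143.45°
δ = |180° − 143.45°| = 36.55°
36.55° ≤ 2α = 38.58°  →  valid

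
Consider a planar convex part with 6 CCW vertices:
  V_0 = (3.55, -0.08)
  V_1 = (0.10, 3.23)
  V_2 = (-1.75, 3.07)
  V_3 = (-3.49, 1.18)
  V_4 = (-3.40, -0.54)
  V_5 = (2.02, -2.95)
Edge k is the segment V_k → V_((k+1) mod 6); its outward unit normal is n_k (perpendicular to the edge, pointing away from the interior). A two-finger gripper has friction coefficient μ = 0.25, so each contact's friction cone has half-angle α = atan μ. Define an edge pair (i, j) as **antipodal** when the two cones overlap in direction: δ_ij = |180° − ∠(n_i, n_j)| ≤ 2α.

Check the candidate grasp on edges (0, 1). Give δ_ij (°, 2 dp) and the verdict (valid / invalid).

δ = 131.24°, invalid

α = atan 0.25 = 14.04°;  2α = 28.07°
edge 0: e_0 = (-3.45, +3.31);  n_0 = (+0.6923, +0.7216)
edge 1: e_1 = (-1.85, -0.16);  n_1 = (-0.0862, +0.9963)
∠(n_0, n_1) = 48.76°
δ = |180° − 48.76°| = 131.24°
131.24° > 2α = 28.07°  →  invalid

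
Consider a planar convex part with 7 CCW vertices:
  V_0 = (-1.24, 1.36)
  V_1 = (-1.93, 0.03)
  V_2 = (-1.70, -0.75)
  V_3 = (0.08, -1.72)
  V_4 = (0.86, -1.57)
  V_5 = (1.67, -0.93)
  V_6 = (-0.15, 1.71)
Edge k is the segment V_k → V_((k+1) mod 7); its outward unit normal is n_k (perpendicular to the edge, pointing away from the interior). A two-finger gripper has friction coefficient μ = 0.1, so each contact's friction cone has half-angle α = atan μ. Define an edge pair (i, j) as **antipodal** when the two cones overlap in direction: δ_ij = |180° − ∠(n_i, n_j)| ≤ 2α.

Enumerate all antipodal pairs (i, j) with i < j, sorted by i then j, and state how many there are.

count = 1; pairs: (3,6)

α = atan 0.1 = 5.71°;  2α = 11.42°
n_0 = (-0.8877, +0.4605)
n_1 = (-0.9592, -0.2828)
n_2 = (-0.4785, -0.8781)
n_3 = (+0.1888, -0.9820)
n_4 = (+0.6200, -0.7846)
n_5 = (+0.8233, +0.5676)
n_6 = (-0.3057, +0.9521)
  (0,1): δ = 136.15°  ·
  (0,2): δ = 91.17°  ·
  (0,3): δ = 51.69°  ·
  (0,4): δ = 24.27°  ·
  (0,5): δ = 62.00°  ·
  (0,6): δ = 135.22°  ·
  (1,2): δ = 135.02°  ·
  (1,3): δ = 95.54°  ·
  (1,4): δ = 68.12°  ·
  (1,5): δ = 18.15°  ·
  (1,6): δ = 91.37°  ·
  (2,3): δ = 140.53°  ·
  (2,4): δ = 113.10°  ·
  (2,5): δ = 26.83°  ·
  (2,6): δ = 46.39°  ·
  (3,4): δ = 152.57°  ·
  (3,5): δ = 66.30°  ·
  (3,6): δ = 6.92°  ✓
  (4,5): δ = 93.73°  ·
  (4,6): δ = 20.51°  ·
  (5,6): δ = 106.78°  ·
antipodal pairs: 1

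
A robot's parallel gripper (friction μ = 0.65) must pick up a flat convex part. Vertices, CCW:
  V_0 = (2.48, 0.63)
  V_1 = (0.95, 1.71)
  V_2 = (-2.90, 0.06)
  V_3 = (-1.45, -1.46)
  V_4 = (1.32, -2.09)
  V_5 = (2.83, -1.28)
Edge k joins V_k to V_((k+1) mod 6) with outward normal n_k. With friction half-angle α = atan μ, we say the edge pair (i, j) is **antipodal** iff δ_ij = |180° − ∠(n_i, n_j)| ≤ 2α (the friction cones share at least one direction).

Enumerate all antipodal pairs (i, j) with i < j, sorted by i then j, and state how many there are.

count = 6; pairs: (0,2), (0,3), (0,4), (1,3), (1,4), (2,5)

α = atan 0.65 = 33.02°;  2α = 66.05°
n_0 = (+0.5767, +0.8170)
n_1 = (-0.3939, +0.9191)
n_2 = (-0.7236, -0.6902)
n_3 = (-0.2218, -0.9751)
n_4 = (+0.4727, -0.8812)
n_5 = (+0.9836, +0.1802)
  (0,1): δ = 121.58°  ·
  (0,2): δ = 11.13°  ✓
  (0,3): δ = 22.40°  ✓
  (0,4): δ = 63.43°  ✓
  (0,5): δ = 135.60°  ·
  (1,2): δ = 69.55°  ·
  (1,3): δ = 36.01°  ✓
  (1,4): δ = 5.01°  ✓
  (1,5): δ = 77.19°  ·
  (2,3): δ = 146.46°  ·
  (2,4): δ = 105.44°  ·
  (2,5): δ = 33.27°  ✓
  (3,4): δ = 138.98°  ·
  (3,5): δ = 66.80°  ·
  (4,5): δ = 107.83°  ·
antipodal pairs: 6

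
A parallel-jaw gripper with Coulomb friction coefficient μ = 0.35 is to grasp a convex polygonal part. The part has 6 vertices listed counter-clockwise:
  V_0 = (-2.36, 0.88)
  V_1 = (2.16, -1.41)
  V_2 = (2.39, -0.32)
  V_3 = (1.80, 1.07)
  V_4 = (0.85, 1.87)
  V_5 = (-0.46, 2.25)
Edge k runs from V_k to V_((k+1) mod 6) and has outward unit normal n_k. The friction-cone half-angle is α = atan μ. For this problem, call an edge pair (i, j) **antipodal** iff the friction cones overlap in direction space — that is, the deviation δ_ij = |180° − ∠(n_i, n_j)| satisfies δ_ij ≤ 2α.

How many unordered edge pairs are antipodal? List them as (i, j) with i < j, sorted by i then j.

count = 2; pairs: (0,3), (0,4)

α = atan 0.35 = 19.29°;  2α = 38.58°
n_0 = (-0.4519, -0.8920)
n_1 = (+0.9785, -0.2065)
n_2 = (+0.9205, +0.3907)
n_3 = (+0.6441, +0.7649)
n_4 = (+0.2786, +0.9604)
n_5 = (-0.5849, +0.8111)
  (0,1): δ = 75.05°  ·
  (0,2): δ = 40.13°  ·
  (0,3): δ = 13.23°  ✓
  (0,4): δ = 10.69°  ✓
  (0,5): δ = 62.66°  ·
  (1,2): δ = 145.09°  ·
  (1,3): δ = 118.19°  ·
  (1,4): δ = 94.26°  ·
  (1,5): δ = 42.29°  ·
  (2,3): δ = 153.10°  ·
  (2,4): δ = 129.18°  ·
  (2,5): δ = 77.21°  ·
  (3,4): δ = 156.08°  ·
  (3,5): δ = 104.11°  ·
  (4,5): δ = 128.03°  ·
antipodal pairs: 2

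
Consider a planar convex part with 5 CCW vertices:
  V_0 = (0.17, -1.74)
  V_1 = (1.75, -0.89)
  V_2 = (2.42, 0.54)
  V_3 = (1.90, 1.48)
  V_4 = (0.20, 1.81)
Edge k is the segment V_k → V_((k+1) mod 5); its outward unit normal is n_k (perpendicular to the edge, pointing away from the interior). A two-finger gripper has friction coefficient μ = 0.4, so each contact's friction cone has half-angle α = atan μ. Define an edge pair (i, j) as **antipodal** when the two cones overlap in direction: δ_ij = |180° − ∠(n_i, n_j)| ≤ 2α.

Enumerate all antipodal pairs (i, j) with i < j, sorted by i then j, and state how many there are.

α = atan 0.4 = 21.80°;  2α = 43.60°
n_0 = (+0.4738, -0.8807)
n_1 = (+0.9055, -0.4243)
n_2 = (+0.8750, +0.4841)
n_3 = (+0.1906, +0.9817)
n_4 = (-1.0000, +0.0085)
  (0,1): δ = 143.38°  ·
  (0,2): δ = 89.33°  ·
  (0,3): δ = 39.26°  ✓
  (0,4): δ = 61.24°  ·
  (1,2): δ = 125.94°  ·
  (1,3): δ = 75.88°  ·
  (1,4): δ = 24.62°  ✓
  (2,3): δ = 129.94°  ·
  (2,4): δ = 29.44°  ✓
  (3,4): δ = 79.50°  ·
antipodal pairs: 3

count = 3; pairs: (0,3), (1,4), (2,4)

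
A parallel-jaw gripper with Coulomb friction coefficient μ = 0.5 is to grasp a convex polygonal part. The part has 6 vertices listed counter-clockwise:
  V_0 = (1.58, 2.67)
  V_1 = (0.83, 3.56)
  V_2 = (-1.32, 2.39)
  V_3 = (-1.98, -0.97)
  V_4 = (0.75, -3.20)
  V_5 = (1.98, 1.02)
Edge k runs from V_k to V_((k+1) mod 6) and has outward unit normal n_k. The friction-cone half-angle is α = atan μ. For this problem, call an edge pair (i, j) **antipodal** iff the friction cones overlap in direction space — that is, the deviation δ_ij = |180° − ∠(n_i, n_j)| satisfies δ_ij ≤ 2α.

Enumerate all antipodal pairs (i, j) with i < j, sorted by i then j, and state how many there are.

count = 6; pairs: (0,2), (0,3), (1,4), (2,4), (2,5), (3,5)

α = atan 0.5 = 26.57°;  2α = 53.13°
n_0 = (+0.7647, +0.6444)
n_1 = (-0.4780, +0.8784)
n_2 = (-0.9812, +0.1927)
n_3 = (-0.6326, -0.7745)
n_4 = (+0.9601, -0.2798)
n_5 = (+0.9719, +0.2356)
  (0,1): δ = 101.57°  ·
  (0,2): δ = 51.23°  ✓
  (0,3): δ = 10.64°  ✓
  (0,4): δ = 123.63°  ·
  (0,5): δ = 153.51°  ·
  (1,2): δ = 129.67°  ·
  (1,3): δ = 67.80°  ·
  (1,4): δ = 45.20°  ✓
  (1,5): δ = 75.07°  ·
  (2,3): δ = 118.13°  ·
  (2,4): δ = 5.14°  ✓
  (2,5): δ = 24.74°  ✓
  (3,4): δ = 67.01°  ·
  (3,5): δ = 37.13°  ✓
  (4,5): δ = 150.12°  ·
antipodal pairs: 6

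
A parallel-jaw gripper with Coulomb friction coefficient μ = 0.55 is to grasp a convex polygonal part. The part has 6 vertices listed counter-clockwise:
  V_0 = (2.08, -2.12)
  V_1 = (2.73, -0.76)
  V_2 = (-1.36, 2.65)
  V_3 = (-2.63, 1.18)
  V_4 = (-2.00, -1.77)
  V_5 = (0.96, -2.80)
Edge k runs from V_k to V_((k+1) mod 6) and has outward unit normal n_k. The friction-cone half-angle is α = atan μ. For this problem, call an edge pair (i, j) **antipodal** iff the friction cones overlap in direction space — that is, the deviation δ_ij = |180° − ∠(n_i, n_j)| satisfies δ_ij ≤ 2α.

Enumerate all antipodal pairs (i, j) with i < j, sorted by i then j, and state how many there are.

α = atan 0.55 = 28.81°;  2α = 57.62°
n_0 = (+0.9022, -0.4312)
n_1 = (+0.6404, +0.7681)
n_2 = (-0.7567, +0.6538)
n_3 = (-0.9779, -0.2088)
n_4 = (-0.3286, -0.9445)
n_5 = (+0.5190, -0.8548)
  (0,1): δ = 104.27°  ·
  (0,2): δ = 15.28°  ✓
  (0,3): δ = 37.60°  ✓
  (0,4): δ = 96.36°  ·
  (0,5): δ = 146.81°  ·
  (1,2): δ = 91.01°  ·
  (1,3): δ = 38.13°  ✓
  (1,4): δ = 20.63°  ✓
  (1,5): δ = 71.08°  ·
  (2,3): δ = 127.12°  ·
  (2,4): δ = 68.36°  ·
  (2,5): δ = 17.91°  ✓
  (3,4): δ = 121.24°  ·
  (3,5): δ = 70.79°  ·
  (4,5): δ = 129.55°  ·
antipodal pairs: 5

count = 5; pairs: (0,2), (0,3), (1,3), (1,4), (2,5)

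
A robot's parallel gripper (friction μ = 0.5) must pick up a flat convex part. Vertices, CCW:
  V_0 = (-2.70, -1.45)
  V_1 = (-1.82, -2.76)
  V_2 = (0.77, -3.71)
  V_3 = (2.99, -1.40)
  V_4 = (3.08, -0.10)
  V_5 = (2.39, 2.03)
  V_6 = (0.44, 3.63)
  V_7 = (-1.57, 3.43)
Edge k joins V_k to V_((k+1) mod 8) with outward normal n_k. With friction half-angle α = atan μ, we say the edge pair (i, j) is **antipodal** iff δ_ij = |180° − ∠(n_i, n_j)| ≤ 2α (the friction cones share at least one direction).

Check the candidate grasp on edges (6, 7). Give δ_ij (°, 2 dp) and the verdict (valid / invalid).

α = atan 0.5 = 26.57°;  2α = 53.13°
edge 6: e_6 = (-2.01, -0.20);  n_6 = (-0.0990, +0.9951)
edge 7: e_7 = (-1.13, -4.88);  n_7 = (-0.9742, +0.2256)
∠(n_6, n_7) = 71.28°
δ = |180° − 71.28°| = 108.72°
108.72° > 2α = 53.13°  →  invalid

δ = 108.72°, invalid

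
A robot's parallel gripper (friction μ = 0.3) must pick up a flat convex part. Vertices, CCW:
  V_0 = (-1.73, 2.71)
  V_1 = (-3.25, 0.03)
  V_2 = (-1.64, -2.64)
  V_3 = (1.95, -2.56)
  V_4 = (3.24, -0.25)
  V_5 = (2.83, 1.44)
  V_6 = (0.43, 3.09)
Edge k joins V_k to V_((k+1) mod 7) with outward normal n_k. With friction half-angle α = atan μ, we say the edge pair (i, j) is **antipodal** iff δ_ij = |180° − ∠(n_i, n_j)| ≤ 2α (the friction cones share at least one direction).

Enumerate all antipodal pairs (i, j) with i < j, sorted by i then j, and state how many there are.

count = 4; pairs: (0,3), (1,4), (1,5), (2,6)

α = atan 0.3 = 16.70°;  2α = 33.40°
n_0 = (-0.8698, +0.4933)
n_1 = (-0.8564, -0.5164)
n_2 = (+0.0223, -0.9998)
n_3 = (+0.8731, -0.4876)
n_4 = (+0.9718, +0.2358)
n_5 = (+0.5665, +0.8240)
n_6 = (-0.1733, +0.9849)
  (0,1): δ = 119.35°  ·
  (0,2): δ = 59.16°  ·
  (0,3): δ = 0.38°  ✓
  (0,4): δ = 43.20°  ·
  (0,5): δ = 85.05°  ·
  (0,6): δ = 129.54°  ·
  (1,2): δ = 119.81°  ·
  (1,3): δ = 60.27°  ·
  (1,4): δ = 17.45°  ✓
  (1,5): δ = 24.40°  ✓
  (1,6): δ = 68.89°  ·
  (2,3): δ = 120.46°  ·
  (2,4): δ = 77.64°  ·
  (2,5): δ = 35.79°  ·
  (2,6): δ = 8.70°  ✓
  (3,4): δ = 137.18°  ·
  (3,5): δ = 95.33°  ·
  (3,6): δ = 50.84°  ·
  (4,5): δ = 138.15°  ·
  (4,6): δ = 93.66°  ·
  (5,6): δ = 135.51°  ·
antipodal pairs: 4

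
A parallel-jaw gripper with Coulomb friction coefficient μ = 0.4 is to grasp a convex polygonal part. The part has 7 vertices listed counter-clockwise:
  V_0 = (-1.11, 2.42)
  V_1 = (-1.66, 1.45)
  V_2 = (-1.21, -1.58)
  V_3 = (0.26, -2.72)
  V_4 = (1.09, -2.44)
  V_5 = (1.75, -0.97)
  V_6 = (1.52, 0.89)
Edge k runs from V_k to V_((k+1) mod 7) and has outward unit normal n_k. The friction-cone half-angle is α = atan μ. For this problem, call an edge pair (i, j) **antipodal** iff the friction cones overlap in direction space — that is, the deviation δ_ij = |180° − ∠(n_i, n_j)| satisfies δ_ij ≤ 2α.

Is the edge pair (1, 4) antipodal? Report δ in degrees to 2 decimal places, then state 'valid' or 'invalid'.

δ = 32.63°, valid

α = atan 0.4 = 21.80°;  2α = 43.60°
edge 1: e_1 = (+0.45, -3.03);  n_1 = (-0.9892, -0.1469)
edge 4: e_4 = (+0.66, +1.47);  n_4 = (+0.9123, -0.4096)
∠(n_1, n_4) = 147.37°
δ = |180° − 147.37°| = 32.63°
32.63° ≤ 2α = 43.60°  →  valid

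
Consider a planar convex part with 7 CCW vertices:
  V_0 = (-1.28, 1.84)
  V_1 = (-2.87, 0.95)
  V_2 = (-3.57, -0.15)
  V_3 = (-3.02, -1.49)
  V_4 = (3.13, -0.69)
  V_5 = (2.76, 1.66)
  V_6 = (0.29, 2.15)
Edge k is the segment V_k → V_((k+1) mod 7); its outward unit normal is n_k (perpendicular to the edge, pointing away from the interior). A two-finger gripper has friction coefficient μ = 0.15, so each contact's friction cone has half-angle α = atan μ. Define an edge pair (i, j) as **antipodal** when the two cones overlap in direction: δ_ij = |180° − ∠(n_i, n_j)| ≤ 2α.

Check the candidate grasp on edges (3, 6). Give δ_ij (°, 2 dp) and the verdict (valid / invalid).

α = atan 0.15 = 8.53°;  2α = 17.06°
edge 3: e_3 = (+6.15, +0.80);  n_3 = (+0.1290, -0.9916)
edge 6: e_6 = (-1.57, -0.31);  n_6 = (-0.1937, +0.9811)
∠(n_3, n_6) = 176.24°
δ = |180° − 176.24°| = 3.76°
3.76° ≤ 2α = 17.06°  →  valid

δ = 3.76°, valid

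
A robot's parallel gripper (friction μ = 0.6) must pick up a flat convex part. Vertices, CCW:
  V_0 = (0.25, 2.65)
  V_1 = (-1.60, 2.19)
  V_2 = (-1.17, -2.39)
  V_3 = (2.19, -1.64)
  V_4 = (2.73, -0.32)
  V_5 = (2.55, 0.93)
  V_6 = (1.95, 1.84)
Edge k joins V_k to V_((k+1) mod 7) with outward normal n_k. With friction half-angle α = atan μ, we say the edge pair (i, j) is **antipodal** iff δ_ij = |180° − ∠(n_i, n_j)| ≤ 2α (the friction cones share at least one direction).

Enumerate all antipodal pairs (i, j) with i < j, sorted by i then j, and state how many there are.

count = 7; pairs: (0,2), (0,3), (1,3), (1,4), (1,5), (1,6), (2,6)

α = atan 0.6 = 30.96°;  2α = 61.93°
n_0 = (-0.2413, +0.9705)
n_1 = (-0.9956, -0.0935)
n_2 = (+0.2179, -0.9760)
n_3 = (+0.9255, -0.3786)
n_4 = (+0.9898, +0.1425)
n_5 = (+0.8349, +0.5505)
n_6 = (+0.4301, +0.9028)
  (0,1): δ = 98.60°  ·
  (0,2): δ = 1.38°  ✓
  (0,3): δ = 53.79°  ✓
  (0,4): δ = 84.23°  ·
  (0,5): δ = 109.44°  ·
  (0,6): δ = 140.56°  ·
  (1,2): δ = 82.78°  ·
  (1,3): δ = 27.61°  ✓
  (1,4): δ = 2.83°  ✓
  (1,5): δ = 28.03°  ✓
  (1,6): δ = 59.16°  ✓
  (2,3): δ = 124.83°  ·
  (2,4): δ = 94.39°  ·
  (2,5): δ = 69.18°  ·
  (2,6): δ = 38.06°  ✓
  (3,4): δ = 149.56°  ·
  (3,5): δ = 124.35°  ·
  (3,6): δ = 93.23°  ·
  (4,5): δ = 154.80°  ·
  (4,6): δ = 123.67°  ·
  (5,6): δ = 148.87°  ·
antipodal pairs: 7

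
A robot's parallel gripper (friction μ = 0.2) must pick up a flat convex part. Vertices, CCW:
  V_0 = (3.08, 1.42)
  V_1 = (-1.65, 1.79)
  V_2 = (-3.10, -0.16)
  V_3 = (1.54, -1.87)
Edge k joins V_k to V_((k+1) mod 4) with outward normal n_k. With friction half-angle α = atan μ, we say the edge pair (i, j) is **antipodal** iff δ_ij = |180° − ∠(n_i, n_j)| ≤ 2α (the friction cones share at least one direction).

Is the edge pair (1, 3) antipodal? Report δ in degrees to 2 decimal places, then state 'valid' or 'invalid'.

α = atan 0.2 = 11.31°;  2α = 22.62°
edge 1: e_1 = (-1.45, -1.95);  n_1 = (-0.8025, +0.5967)
edge 3: e_3 = (+1.54, +3.29);  n_3 = (+0.9057, -0.4239)
∠(n_1, n_3) = 168.45°
δ = |180° − 168.45°| = 11.55°
11.55° ≤ 2α = 22.62°  →  valid

δ = 11.55°, valid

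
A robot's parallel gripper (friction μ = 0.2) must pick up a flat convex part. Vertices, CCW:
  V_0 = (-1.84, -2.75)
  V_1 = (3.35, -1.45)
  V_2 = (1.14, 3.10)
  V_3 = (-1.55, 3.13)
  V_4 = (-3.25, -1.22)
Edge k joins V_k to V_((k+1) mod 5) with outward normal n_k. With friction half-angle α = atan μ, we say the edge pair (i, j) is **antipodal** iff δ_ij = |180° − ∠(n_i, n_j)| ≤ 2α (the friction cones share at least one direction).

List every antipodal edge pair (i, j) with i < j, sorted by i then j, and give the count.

α = atan 0.2 = 11.31°;  2α = 22.62°
n_0 = (+0.2430, -0.9700)
n_1 = (+0.8995, +0.4369)
n_2 = (+0.0112, +0.9999)
n_3 = (-0.9314, +0.3640)
n_4 = (-0.7354, -0.6777)
  (0,1): δ = 78.16°  ·
  (0,2): δ = 14.70°  ✓
  (0,3): δ = 54.59°  ·
  (0,4): δ = 118.60°  ·
  (1,2): δ = 116.55°  ·
  (1,3): δ = 47.25°  ·
  (1,4): δ = 16.76°  ✓
  (2,3): δ = 110.71°  ·
  (2,4): δ = 46.70°  ·
  (3,4): δ = 115.99°  ·
antipodal pairs: 2

count = 2; pairs: (0,2), (1,4)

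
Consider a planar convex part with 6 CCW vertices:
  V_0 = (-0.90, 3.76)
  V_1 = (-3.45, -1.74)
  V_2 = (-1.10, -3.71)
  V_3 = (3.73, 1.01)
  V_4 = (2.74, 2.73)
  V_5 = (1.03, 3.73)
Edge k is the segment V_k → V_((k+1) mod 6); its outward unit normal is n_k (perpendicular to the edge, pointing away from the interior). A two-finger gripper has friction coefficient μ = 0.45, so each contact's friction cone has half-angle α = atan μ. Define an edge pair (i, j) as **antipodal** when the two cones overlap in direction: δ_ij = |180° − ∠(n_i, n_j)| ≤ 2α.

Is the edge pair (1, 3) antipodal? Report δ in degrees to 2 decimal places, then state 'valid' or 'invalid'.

α = atan 0.45 = 24.23°;  2α = 48.46°
edge 1: e_1 = (+2.35, -1.97);  n_1 = (-0.6424, -0.7663)
edge 3: e_3 = (-0.99, +1.72);  n_3 = (+0.8667, +0.4988)
∠(n_1, n_3) = 159.90°
δ = |180° − 159.90°| = 20.10°
20.10° ≤ 2α = 48.46°  →  valid

δ = 20.10°, valid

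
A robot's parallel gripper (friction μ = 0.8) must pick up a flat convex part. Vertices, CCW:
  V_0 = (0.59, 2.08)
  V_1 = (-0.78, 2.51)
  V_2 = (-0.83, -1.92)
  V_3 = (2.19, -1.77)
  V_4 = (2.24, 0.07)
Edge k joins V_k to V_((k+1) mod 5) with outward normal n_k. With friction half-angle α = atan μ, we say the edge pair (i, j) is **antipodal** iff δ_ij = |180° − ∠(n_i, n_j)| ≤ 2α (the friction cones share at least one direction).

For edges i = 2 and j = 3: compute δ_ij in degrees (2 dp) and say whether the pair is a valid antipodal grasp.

α = atan 0.8 = 38.66°;  2α = 77.32°
edge 2: e_2 = (+3.02, +0.15);  n_2 = (+0.0496, -0.9988)
edge 3: e_3 = (+0.05, +1.84);  n_3 = (+0.9996, -0.0272)
∠(n_2, n_3) = 85.60°
δ = |180° − 85.60°| = 94.40°
94.40° > 2α = 77.32°  →  invalid

δ = 94.40°, invalid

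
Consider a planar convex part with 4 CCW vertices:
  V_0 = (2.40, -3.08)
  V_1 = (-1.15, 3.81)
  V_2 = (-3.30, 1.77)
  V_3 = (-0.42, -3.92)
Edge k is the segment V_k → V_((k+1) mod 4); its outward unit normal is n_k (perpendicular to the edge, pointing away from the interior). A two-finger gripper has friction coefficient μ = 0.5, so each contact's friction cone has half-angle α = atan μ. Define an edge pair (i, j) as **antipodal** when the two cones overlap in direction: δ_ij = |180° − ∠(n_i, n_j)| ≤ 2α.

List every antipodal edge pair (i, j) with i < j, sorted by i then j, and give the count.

α = atan 0.5 = 26.57°;  2α = 53.13°
n_0 = (+0.8889, +0.4580)
n_1 = (-0.6883, +0.7254)
n_2 = (-0.8922, -0.4516)
n_3 = (+0.2855, -0.9584)
  (0,1): δ = 73.76°  ·
  (0,2): δ = 0.41°  ✓
  (0,3): δ = 79.33°  ·
  (1,2): δ = 106.65°  ·
  (1,3): δ = 26.91°  ✓
  (2,3): δ = 100.26°  ·
antipodal pairs: 2

count = 2; pairs: (0,2), (1,3)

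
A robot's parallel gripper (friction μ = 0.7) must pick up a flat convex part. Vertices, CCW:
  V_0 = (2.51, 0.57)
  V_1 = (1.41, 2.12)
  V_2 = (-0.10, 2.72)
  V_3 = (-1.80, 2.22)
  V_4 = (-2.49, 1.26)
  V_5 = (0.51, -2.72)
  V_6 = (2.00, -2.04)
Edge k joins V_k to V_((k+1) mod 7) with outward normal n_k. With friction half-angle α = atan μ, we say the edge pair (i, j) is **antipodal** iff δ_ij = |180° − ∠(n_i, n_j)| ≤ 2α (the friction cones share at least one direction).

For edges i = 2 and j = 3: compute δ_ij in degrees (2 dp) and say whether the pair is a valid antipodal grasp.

δ = 142.10°, invalid

α = atan 0.7 = 34.99°;  2α = 69.98°
edge 2: e_2 = (-1.70, -0.50);  n_2 = (-0.2822, +0.9594)
edge 3: e_3 = (-0.69, -0.96);  n_3 = (-0.8120, +0.5836)
∠(n_2, n_3) = 37.90°
δ = |180° − 37.90°| = 142.10°
142.10° > 2α = 69.98°  →  invalid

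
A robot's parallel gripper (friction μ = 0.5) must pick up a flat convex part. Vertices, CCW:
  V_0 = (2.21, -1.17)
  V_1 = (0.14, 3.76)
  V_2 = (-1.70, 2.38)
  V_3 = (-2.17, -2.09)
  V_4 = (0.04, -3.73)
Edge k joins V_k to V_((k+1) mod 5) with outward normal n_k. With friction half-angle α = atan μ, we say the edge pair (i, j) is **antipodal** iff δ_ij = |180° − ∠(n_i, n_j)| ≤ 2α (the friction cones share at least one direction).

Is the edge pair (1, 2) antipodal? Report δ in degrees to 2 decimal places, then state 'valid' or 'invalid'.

α = atan 0.5 = 26.57°;  2α = 53.13°
edge 1: e_1 = (-1.84, -1.38);  n_1 = (-0.6000, +0.8000)
edge 2: e_2 = (-0.47, -4.47);  n_2 = (-0.9945, +0.1046)
∠(n_1, n_2) = 47.13°
δ = |180° − 47.13°| = 132.87°
132.87° > 2α = 53.13°  →  invalid

δ = 132.87°, invalid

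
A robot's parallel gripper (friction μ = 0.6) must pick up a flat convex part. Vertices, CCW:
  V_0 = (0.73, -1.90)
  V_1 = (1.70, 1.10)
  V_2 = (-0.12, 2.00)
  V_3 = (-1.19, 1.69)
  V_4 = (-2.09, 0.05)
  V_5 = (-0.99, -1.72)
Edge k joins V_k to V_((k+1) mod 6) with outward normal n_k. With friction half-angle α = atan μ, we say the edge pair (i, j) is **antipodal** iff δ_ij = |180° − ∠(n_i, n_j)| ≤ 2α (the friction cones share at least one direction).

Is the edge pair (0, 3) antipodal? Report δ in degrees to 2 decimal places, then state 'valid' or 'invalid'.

α = atan 0.6 = 30.96°;  2α = 61.93°
edge 0: e_0 = (+0.97, +3.00);  n_0 = (+0.9515, -0.3077)
edge 3: e_3 = (-0.90, -1.64);  n_3 = (-0.8767, +0.4811)
∠(n_0, n_3) = 169.16°
δ = |180° − 169.16°| = 10.84°
10.84° ≤ 2α = 61.93°  →  valid

δ = 10.84°, valid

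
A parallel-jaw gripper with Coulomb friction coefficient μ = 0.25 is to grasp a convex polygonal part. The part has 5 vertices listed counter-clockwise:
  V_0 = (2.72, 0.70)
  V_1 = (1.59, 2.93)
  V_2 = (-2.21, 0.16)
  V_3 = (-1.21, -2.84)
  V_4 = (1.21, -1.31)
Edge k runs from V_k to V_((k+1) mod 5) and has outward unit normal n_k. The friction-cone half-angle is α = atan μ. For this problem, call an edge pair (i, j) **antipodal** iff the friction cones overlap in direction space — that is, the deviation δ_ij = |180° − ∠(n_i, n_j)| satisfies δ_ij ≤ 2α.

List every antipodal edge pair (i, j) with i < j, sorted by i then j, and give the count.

α = atan 0.25 = 14.04°;  2α = 28.07°
n_0 = (+0.8920, +0.4520)
n_1 = (-0.5891, +0.8081)
n_2 = (-0.9487, -0.3162)
n_3 = (+0.5344, -0.8452)
n_4 = (+0.7995, -0.6006)
  (0,1): δ = 80.78°  ·
  (0,2): δ = 8.44°  ✓
  (0,3): δ = 95.43°  ·
  (0,4): δ = 116.21°  ·
  (1,2): δ = 107.66°  ·
  (1,3): δ = 3.79°  ✓
  (1,4): δ = 16.99°  ✓
  (2,3): δ = 76.13°  ·
  (2,4): δ = 55.35°  ·
  (3,4): δ = 159.22°  ·
antipodal pairs: 3

count = 3; pairs: (0,2), (1,3), (1,4)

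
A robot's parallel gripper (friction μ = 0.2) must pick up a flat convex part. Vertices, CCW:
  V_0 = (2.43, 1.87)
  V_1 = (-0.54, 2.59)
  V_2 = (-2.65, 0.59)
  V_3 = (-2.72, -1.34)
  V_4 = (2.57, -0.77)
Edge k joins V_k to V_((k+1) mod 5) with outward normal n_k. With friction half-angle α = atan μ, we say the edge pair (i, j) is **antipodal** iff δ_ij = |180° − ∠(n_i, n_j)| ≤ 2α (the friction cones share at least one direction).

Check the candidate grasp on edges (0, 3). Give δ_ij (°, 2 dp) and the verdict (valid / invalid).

α = atan 0.2 = 11.31°;  2α = 22.62°
edge 0: e_0 = (-2.97, +0.72);  n_0 = (+0.2356, +0.9719)
edge 3: e_3 = (+5.29, +0.57);  n_3 = (+0.1071, -0.9942)
∠(n_0, n_3) = 160.22°
δ = |180° − 160.22°| = 19.78°
19.78° ≤ 2α = 22.62°  →  valid

δ = 19.78°, valid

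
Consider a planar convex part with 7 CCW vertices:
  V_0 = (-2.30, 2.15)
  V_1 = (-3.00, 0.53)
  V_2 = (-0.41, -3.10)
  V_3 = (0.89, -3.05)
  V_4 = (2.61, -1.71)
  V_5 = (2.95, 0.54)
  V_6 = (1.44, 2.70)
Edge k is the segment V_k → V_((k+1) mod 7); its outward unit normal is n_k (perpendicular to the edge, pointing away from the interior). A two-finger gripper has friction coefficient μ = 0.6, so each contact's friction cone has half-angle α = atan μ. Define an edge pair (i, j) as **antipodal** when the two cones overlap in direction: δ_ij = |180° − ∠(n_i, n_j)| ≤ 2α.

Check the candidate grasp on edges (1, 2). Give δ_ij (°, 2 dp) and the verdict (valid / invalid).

α = atan 0.6 = 30.96°;  2α = 61.93°
edge 1: e_1 = (+2.59, -3.63);  n_1 = (-0.8140, -0.5808)
edge 2: e_2 = (+1.30, +0.05);  n_2 = (+0.0384, -0.9993)
∠(n_1, n_2) = 56.69°
δ = |180° − 56.69°| = 123.31°
123.31° > 2α = 61.93°  →  invalid

δ = 123.31°, invalid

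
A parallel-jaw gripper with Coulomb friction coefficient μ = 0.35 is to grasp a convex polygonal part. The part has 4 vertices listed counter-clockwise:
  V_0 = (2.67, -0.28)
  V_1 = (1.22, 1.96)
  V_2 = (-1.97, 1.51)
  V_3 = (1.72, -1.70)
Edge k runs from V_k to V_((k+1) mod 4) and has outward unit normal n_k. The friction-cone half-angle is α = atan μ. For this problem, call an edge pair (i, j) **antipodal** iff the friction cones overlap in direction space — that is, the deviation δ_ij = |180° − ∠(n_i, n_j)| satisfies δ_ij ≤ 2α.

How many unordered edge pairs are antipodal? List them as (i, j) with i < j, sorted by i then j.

count = 1; pairs: (0,2)

α = atan 0.35 = 19.29°;  2α = 38.58°
n_0 = (+0.8395, +0.5434)
n_1 = (-0.1397, +0.9902)
n_2 = (-0.6563, -0.7545)
n_3 = (+0.8311, -0.5561)
  (0,1): δ = 114.89°  ·
  (0,2): δ = 16.06°  ✓
  (0,3): δ = 113.30°  ·
  (1,2): δ = 49.05°  ·
  (1,3): δ = 48.19°  ·
  (2,3): δ = 82.76°  ·
antipodal pairs: 1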